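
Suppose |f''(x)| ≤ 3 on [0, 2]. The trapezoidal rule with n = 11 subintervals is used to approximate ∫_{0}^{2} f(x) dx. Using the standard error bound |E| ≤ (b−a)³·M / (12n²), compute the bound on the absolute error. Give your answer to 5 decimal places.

|E| ≤ (2)³·3 / (12·11²) = 24/1452 = 0.01653.

0.01653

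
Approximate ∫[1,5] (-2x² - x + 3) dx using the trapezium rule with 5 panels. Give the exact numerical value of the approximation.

-83.52

h = (5 − 1)/5 = 0.8.
Nodes x₀,…,x₅ = 1, 1.8, 2.6, 3.4, 4.2, 5.
f(x) = -2x² - x + 3: f₀=0, f₁=-5.28, f₂=-13.12, f₃=-23.52, f₄=-36.48, f₅=-52.
(h/2)·[f₀ + 2f₁ + 2f₂ + 2f₃ + 2f₄ + f₅] = 0.4·(-208.8) = -83.52.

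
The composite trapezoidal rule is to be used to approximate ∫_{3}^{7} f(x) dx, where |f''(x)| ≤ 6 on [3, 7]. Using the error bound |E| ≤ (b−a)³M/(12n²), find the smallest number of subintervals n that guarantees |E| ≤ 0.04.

Need 384/(12n²) ≤ 0.04.
n² ≥ 384/(12·0.04) = 800 ⇒ n ≥ 28.2843, so the smallest n is 29.

29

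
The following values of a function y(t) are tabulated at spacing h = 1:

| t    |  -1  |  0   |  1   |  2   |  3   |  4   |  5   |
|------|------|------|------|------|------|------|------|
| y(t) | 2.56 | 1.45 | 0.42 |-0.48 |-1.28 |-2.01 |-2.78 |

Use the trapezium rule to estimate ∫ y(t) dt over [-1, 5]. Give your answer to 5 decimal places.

-2.01000

h = 1, n = 6.
(h/2)·[y₀ + 2y₁ + 2y₂ + 2y₃ + 2y₄ + 2y₅ + y₆] = 0.5·(-4.02) = -2.01000.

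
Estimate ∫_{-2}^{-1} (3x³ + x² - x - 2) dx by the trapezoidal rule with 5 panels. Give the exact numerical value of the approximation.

h = (-1 − (-2))/5 = 0.2.
Nodes x₀,…,x₅ = -2, -1.8, -1.6, -1.4, -1.2, -1.
f(x) = 3x³ + x² - x - 2: f₀=-20, f₁=-14.456, f₂=-10.128, f₃=-6.872, f₄=-4.544, f₅=-3.
(h/2)·[f₀ + 2f₁ + 2f₂ + 2f₃ + 2f₄ + f₅] = 0.1·(-95) = -9.5.

-9.5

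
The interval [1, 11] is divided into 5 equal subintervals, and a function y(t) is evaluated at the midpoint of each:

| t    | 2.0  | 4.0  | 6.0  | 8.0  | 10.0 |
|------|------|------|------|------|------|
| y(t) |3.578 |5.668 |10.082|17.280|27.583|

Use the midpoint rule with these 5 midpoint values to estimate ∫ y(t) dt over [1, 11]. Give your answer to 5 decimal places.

h = 2, n = 5.
h·[y(m₁) + y(m₂) + y(m₃) + y(m₄) + y(m₅)] = 2·(64.191) = 128.38200.

128.38200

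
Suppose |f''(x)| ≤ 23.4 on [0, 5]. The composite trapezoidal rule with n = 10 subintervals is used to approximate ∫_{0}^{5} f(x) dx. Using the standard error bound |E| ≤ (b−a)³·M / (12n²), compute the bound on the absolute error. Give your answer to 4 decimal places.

|E| ≤ (5)³·23.4 / (12·10²) = 2925/1200 = 2.4375.

2.4375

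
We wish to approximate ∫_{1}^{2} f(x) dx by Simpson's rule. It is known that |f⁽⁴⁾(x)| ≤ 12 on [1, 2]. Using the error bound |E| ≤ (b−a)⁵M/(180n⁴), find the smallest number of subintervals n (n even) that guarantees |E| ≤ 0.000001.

18

Need 12/(180n⁴) ≤ 0.000001.
n⁴ ≥ 12/(180·0.000001) = 66666.7 ⇒ n ≥ 16.0686, so the smallest even n is 18. (n must be even for Simpson's rule.)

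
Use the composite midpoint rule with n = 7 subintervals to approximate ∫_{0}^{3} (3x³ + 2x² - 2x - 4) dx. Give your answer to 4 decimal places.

57.0383

h = (3 − 0)/7 = 0.428571.
Midpoints m₁,…,m₇ = 0.214286, 0.642857, 1.071429, 1.5, 1.928571, 2.357143, 2.785714.
f(m₁)=-4.307216, f(m₂)=-3.662172, f(m₃)=-0.157070, f(m₄)=7.625, f(m₅)=21.100948, f(m₆)=41.687682, f(m₇)=70.802114.
h·[f(m₁) + f(m₂) + f(m₃) + f(m₄) + f(m₅) + f(m₆) + f(m₇)] = 0.428571·(133.089286) = 57.0383.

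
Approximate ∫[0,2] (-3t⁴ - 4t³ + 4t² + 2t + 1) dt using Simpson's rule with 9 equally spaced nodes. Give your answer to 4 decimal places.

h = (2 − 0)/8 = 0.25.
Nodes t₀,…,t₈ = 0, 0.25, 0.5, 0.75, 1, 1.25, 1.5, 1.75, 2.
f(t) = -3t⁴ - 4t³ + 4t² + 2t + 1: f₀=1, f₁=1.67578125, f₂=2.3125, f₃=2.11328125, f₄=0, f₅=-5.38671875, f₆=-15.6875, f₇=-32.82421875, f₈=-59.
(h/3)·[f₀ + 4f₁ + 2f₂ + 4f₃ + 2f₄ + 4f₅ + 2f₆ + 4f₇ + f₈] = 0.083333·(-222.4375) = -18.5365.

-18.5365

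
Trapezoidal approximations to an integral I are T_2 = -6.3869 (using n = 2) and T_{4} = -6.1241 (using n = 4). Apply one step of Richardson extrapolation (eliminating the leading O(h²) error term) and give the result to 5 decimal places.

-6.03650

R = (4·T_{4} − T_2) / 3 = (4·(-6.1241) − (-6.3869))/3 = (-18.1095)/3 = -6.03650.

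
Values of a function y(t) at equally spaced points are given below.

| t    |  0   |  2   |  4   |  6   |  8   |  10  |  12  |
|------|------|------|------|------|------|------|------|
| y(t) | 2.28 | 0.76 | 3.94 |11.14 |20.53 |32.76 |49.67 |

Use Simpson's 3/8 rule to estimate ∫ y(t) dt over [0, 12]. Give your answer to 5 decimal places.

h = 2, n = 6.
(3h/8)·[y₀ + 3y₁ + 3y₂ + 2y₃ + 3y₄ + 3y₅ + y₆] = 0.75·(248.20) = 186.15000.

186.15000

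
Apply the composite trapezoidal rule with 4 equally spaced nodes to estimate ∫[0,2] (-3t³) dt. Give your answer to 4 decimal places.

-13.3333

h = (2 − 0)/3 = 0.666667.
Nodes t₀,…,t₃ = 0, 0.666667, 1.333333, 2.
f(t) = -3t³: f₀=0, f₁=-0.888889, f₂=-7.111111, f₃=-24.
(h/2)·[f₀ + 2f₁ + 2f₂ + f₃] = 0.333333·(-40) = -13.3333.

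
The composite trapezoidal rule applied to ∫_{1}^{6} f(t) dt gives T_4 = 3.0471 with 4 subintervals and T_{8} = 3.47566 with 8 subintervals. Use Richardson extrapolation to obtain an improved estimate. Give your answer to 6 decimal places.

R = (4·T_{8} − T_4) / 3 = (4·3.47566 − 3.0471)/3 = (10.85554)/3 = 3.618513.

3.618513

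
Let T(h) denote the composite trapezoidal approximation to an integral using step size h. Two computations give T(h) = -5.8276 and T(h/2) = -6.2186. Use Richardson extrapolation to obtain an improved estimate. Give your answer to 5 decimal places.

R = (4·T(h/2) − T(h)) / 3 = (4·(-6.2186) − (-5.8276))/3 = (-19.0468)/3 = -6.34893.

-6.34893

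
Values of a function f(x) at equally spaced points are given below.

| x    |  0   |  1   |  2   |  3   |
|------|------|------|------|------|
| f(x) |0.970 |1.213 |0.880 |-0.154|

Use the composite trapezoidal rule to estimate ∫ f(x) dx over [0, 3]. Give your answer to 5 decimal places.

2.50100

h = 1, n = 3.
(h/2)·[y₀ + 2y₁ + 2y₂ + y₃] = 0.5·(5.002) = 2.50100.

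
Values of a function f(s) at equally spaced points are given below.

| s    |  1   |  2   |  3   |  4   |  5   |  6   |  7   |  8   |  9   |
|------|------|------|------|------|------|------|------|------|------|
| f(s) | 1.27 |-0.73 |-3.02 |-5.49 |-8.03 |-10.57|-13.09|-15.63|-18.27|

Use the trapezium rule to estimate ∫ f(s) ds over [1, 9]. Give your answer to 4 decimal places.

-65.0600

h = 1, n = 8.
(h/2)·[y₀ + 2y₁ + 2y₂ + 2y₃ + 2y₄ + 2y₅ + 2y₆ + 2y₇ + y₈] = 0.5·(-130.12) = -65.0600.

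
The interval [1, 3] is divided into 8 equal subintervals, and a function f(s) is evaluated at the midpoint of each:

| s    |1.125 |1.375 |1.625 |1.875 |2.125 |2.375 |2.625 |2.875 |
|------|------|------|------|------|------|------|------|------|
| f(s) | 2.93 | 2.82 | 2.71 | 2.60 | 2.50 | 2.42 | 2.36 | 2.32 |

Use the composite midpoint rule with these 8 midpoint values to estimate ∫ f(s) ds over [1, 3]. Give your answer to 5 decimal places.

h = 0.25, n = 8.
h·[y(m₁) + y(m₂) + y(m₃) + y(m₄) + y(m₅) + y(m₆) + y(m₇) + y(m₈)] = 0.25·(20.66) = 5.16500.

5.16500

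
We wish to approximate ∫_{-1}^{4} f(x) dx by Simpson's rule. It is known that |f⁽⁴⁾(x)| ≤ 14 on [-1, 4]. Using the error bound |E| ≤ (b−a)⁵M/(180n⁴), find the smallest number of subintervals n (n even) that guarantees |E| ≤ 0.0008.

Need 43750/(180n⁴) ≤ 0.0008.
n⁴ ≥ 43750/(180·0.0008) = 303819 ⇒ n ≥ 23.4776, so the smallest even n is 24. (n must be even for Simpson's rule.)

24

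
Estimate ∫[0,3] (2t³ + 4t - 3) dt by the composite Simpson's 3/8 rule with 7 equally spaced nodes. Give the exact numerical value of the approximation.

h = (3 − 0)/6 = 0.5.
Nodes t₀,…,t₆ = 0, 0.5, 1, 1.5, 2, 2.5, 3.
f(t) = 2t³ + 4t - 3: f₀=-3, f₁=-0.75, f₂=3, f₃=9.75, f₄=21, f₅=38.25, f₆=63.
(3h/8)·[f₀ + 3f₁ + 3f₂ + 2f₃ + 3f₄ + 3f₅ + f₆] = 0.1875·(264) = 49.5.

49.5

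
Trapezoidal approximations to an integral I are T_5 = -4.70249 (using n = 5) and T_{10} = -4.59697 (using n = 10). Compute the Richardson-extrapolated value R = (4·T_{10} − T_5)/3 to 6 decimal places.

R = (4·T_{10} − T_5) / 3 = (4·(-4.59697) − (-4.70249))/3 = (-13.68539)/3 = -4.561797.

-4.561797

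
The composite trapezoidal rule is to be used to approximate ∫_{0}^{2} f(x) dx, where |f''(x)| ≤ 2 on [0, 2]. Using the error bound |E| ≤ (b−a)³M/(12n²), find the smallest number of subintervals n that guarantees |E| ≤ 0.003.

22

Need 16/(12n²) ≤ 0.003.
n² ≥ 16/(12·0.003) = 444.444 ⇒ n ≥ 21.0819, so the smallest n is 22.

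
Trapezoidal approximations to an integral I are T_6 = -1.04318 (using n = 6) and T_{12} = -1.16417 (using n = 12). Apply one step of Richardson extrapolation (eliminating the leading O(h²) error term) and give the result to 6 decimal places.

-1.204500

R = (4·T_{12} − T_6) / 3 = (4·(-1.16417) − (-1.04318))/3 = (-3.61350)/3 = -1.204500.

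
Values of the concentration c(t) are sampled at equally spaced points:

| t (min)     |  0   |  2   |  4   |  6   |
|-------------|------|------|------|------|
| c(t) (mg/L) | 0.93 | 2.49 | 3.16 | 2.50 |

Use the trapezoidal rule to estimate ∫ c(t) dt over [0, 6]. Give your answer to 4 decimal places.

h = 2, n = 3.
(h/2)·[y₀ + 2y₁ + 2y₂ + y₃] = 1·(14.73) = 14.7300.

14.7300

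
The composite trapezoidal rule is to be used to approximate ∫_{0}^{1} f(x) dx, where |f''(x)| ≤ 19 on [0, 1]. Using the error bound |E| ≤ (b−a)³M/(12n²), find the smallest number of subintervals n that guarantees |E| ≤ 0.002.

29

Need 19/(12n²) ≤ 0.002.
n² ≥ 19/(12·0.002) = 791.667 ⇒ n ≥ 28.1366, so the smallest n is 29.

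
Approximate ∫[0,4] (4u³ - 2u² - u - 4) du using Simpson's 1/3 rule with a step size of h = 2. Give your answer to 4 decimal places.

h = (4 − 0)/2 = 2.
Nodes u₀,…,u₂ = 0, 2, 4.
f(u) = 4u³ - 2u² - u - 4: f₀=-4, f₁=18, f₂=216.
(h/3)·[f₀ + 4f₁ + f₂] = 0.666667·(284) = 189.3333.

189.3333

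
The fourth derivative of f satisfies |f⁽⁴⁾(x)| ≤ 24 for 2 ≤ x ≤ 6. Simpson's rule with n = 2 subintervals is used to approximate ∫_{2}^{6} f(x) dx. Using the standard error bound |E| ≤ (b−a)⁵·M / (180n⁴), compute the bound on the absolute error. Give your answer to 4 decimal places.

|E| ≤ (4)⁵·24 / (180·2⁴) = 24576/2880 = 8.5333.

8.5333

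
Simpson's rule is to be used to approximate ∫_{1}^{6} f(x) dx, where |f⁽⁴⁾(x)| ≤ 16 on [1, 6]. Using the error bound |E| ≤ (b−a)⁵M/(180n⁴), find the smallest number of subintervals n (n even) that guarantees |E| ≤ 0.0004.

Need 50000/(180n⁴) ≤ 0.0004.
n⁴ ≥ 50000/(180·0.0004) = 694444 ⇒ n ≥ 28.8675, so the smallest even n is 30. (n must be even for Simpson's rule.)

30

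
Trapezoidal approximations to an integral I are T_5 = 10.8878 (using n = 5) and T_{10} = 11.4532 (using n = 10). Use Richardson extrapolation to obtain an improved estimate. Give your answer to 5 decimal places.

R = (4·T_{10} − T_5) / 3 = (4·11.4532 − 10.8878)/3 = (34.9250)/3 = 11.64167.

11.64167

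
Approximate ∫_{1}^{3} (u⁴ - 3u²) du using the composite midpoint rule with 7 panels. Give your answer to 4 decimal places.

h = (3 − 1)/7 = 0.285714.
Midpoints m₁,…,m₇ = 1.142857, 1.428571, 1.714286, 2, 2.285714, 2.571429, 2.857143.
f(m₁)=-2.212411, f(m₂)=-1.957518, f(m₃)=-0.179925, f(m₄)=4, f(m₅)=11.621824, f(m₆)=23.885048, f(m₇)=42.149105.
h·[f(m₁) + f(m₂) + f(m₃) + f(m₄) + f(m₅) + f(m₆) + f(m₇)] = 0.285714·(77.306122) = 22.0875.

22.0875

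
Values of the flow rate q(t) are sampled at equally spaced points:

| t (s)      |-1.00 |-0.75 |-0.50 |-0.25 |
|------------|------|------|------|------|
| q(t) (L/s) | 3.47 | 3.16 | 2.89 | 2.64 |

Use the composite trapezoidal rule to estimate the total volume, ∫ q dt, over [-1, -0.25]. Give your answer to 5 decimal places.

2.27625

h = 0.25, n = 3.
(h/2)·[y₀ + 2y₁ + 2y₂ + y₃] = 0.125·(18.21) = 2.27625.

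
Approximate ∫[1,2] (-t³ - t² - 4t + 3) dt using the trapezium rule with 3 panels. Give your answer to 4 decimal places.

h = (2 − 1)/3 = 0.333333.
Nodes t₀,…,t₃ = 1, 1.333333, 1.666667, 2.
f(t) = -t³ - t² - 4t + 3: f₀=-3, f₁=-6.481481, f₂=-11.074074, f₃=-17.
(h/2)·[f₀ + 2f₁ + 2f₂ + f₃] = 0.166667·(-55.111111) = -9.1852.

-9.1852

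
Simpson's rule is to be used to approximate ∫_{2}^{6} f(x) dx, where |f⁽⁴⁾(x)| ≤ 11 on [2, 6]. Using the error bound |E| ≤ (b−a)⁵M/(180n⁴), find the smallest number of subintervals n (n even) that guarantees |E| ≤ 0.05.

Need 11264/(180n⁴) ≤ 0.05.
n⁴ ≥ 11264/(180·0.05) = 1251.56 ⇒ n ≥ 5.9479, so the smallest even n is 6. (n must be even for Simpson's rule.)

6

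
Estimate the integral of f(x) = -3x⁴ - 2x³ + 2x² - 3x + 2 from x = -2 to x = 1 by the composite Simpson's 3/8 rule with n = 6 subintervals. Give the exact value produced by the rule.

4.03125

h = (1 − (-2))/6 = 0.5.
Nodes x₀,…,x₆ = -2, -1.5, -1, -0.5, 0, 0.5, 1.
f(x) = -3x⁴ - 2x³ + 2x² - 3x + 2: f₀=-16, f₁=2.5625, f₂=6, f₃=4.0625, f₄=2, f₅=0.5625, f₆=-4.
(3h/8)·[f₀ + 3f₁ + 3f₂ + 2f₃ + 3f₄ + 3f₅ + f₆] = 0.1875·(21.5) = 4.03125.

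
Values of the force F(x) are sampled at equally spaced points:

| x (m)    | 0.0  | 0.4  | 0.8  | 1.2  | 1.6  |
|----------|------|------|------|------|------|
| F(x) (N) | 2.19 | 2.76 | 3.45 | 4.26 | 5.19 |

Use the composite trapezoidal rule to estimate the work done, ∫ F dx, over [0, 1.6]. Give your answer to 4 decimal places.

h = 0.4, n = 4.
(h/2)·[y₀ + 2y₁ + 2y₂ + 2y₃ + y₄] = 0.2·(28.32) = 5.6640.

5.6640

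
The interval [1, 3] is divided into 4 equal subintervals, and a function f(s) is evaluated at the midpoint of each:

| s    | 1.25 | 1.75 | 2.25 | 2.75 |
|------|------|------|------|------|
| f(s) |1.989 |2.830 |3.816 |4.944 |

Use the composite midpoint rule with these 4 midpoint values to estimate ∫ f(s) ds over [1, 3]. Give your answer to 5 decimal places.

6.78950

h = 0.5, n = 4.
h·[y(m₁) + y(m₂) + y(m₃) + y(m₄)] = 0.5·(13.579) = 6.78950.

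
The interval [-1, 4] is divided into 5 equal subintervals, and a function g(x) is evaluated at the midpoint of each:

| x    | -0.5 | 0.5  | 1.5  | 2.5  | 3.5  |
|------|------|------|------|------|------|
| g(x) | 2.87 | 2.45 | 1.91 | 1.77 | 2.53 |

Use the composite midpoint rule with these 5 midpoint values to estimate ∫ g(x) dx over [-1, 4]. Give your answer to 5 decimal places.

11.53000

h = 1, n = 5.
h·[y(m₁) + y(m₂) + y(m₃) + y(m₄) + y(m₅)] = 1·(11.53) = 11.53000.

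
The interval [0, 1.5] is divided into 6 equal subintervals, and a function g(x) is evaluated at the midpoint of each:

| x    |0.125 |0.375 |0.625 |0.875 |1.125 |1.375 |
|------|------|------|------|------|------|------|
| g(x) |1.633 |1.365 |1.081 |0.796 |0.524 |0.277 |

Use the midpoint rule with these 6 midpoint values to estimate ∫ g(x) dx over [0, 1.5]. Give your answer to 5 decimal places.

1.41900

h = 0.25, n = 6.
h·[y(m₁) + y(m₂) + y(m₃) + y(m₄) + y(m₅) + y(m₆)] = 0.25·(5.676) = 1.41900.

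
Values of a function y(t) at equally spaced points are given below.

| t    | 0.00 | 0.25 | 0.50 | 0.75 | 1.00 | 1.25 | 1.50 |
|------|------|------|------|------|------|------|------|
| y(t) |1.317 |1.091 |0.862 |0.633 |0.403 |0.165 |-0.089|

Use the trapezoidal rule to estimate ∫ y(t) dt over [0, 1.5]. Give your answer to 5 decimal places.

0.94200

h = 0.25, n = 6.
(h/2)·[y₀ + 2y₁ + 2y₂ + 2y₃ + 2y₄ + 2y₅ + y₆] = 0.125·(7.536) = 0.94200.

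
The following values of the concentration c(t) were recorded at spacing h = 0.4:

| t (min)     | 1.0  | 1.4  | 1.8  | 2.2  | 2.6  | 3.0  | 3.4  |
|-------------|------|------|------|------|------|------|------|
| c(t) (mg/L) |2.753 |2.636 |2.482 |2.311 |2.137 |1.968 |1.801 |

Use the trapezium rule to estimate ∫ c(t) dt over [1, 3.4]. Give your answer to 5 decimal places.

5.52440

h = 0.4, n = 6.
(h/2)·[y₀ + 2y₁ + 2y₂ + 2y₃ + 2y₄ + 2y₅ + y₆] = 0.2·(27.622) = 5.52440.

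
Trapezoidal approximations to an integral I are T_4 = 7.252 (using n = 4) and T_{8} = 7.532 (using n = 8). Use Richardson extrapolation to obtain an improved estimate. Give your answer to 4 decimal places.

R = (4·T_{8} − T_4) / 3 = (4·7.532 − 7.252)/3 = (22.876)/3 = 7.6253.

7.6253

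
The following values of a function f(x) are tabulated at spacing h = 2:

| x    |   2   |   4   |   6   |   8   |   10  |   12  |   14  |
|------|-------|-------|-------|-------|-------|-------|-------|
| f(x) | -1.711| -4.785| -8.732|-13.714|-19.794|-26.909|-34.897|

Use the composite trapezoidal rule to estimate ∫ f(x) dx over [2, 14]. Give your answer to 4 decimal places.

h = 2, n = 6.
(h/2)·[y₀ + 2y₁ + 2y₂ + 2y₃ + 2y₄ + 2y₅ + y₆] = 1·(-184.476) = -184.4760.

-184.4760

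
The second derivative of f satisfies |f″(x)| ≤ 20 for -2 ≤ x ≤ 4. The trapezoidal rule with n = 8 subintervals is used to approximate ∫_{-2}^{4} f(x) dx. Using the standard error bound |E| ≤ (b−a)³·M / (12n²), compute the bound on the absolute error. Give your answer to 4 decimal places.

|E| ≤ (6)³·20 / (12·8²) = 4320/768 = 5.6250.

5.6250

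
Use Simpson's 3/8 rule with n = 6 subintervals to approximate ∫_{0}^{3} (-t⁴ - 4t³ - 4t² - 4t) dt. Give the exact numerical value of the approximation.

h = (3 − 0)/6 = 0.5.
Nodes t₀,…,t₆ = 0, 0.5, 1, 1.5, 2, 2.5, 3.
f(t) = -t⁴ - 4t³ - 4t² - 4t: f₀=0, f₁=-3.5625, f₂=-13, f₃=-33.5625, f₄=-72, f₅=-136.5625, f₆=-237.
(3h/8)·[f₀ + 3f₁ + 3f₂ + 2f₃ + 3f₄ + 3f₅ + f₆] = 0.1875·(-979.5) = -183.65625.

-183.65625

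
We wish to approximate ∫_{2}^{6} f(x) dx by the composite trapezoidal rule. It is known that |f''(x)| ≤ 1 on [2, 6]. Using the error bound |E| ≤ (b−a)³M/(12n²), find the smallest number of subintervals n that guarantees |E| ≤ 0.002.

52

Need 64/(12n²) ≤ 0.002.
n² ≥ 64/(12·0.002) = 2666.67 ⇒ n ≥ 51.6398, so the smallest n is 52.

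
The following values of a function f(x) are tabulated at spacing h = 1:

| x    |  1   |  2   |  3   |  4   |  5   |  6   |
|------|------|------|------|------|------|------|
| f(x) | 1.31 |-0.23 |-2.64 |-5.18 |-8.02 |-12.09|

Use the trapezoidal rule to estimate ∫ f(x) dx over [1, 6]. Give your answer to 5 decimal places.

-21.46000

h = 1, n = 5.
(h/2)·[y₀ + 2y₁ + 2y₂ + 2y₃ + 2y₄ + y₅] = 0.5·(-42.92) = -21.46000.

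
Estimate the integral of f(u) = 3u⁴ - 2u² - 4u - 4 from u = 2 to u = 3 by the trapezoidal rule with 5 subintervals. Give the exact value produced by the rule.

h = (3 − 2)/5 = 0.2.
Nodes u₀,…,u₅ = 2, 2.2, 2.4, 2.6, 2.8, 3.
f(u) = 3u⁴ - 2u² - 4u - 4: f₀=28, f₁=47.7968, f₂=74.4128, f₃=109.1728, f₄=153.5168, f₅=209.
(h/2)·[f₀ + 2f₁ + 2f₂ + 2f₃ + 2f₄ + f₅] = 0.1·(1006.7984) = 100.67984.

100.67984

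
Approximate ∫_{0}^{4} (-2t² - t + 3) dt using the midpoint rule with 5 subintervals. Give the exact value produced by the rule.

h = (4 − 0)/5 = 0.8.
Midpoints m₁,…,m₅ = 0.4, 1.2, 2, 2.8, 3.6.
f(m₁)=2.28, f(m₂)=-1.08, f(m₃)=-7, f(m₄)=-15.48, f(m₅)=-26.52.
h·[f(m₁) + f(m₂) + f(m₃) + f(m₄) + f(m₅)] = 0.8·(-47.8) = -38.24.

-38.24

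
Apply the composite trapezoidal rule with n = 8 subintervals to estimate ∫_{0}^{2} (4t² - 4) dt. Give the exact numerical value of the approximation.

2.75

h = (2 − 0)/8 = 0.25.
Nodes t₀,…,t₈ = 0, 0.25, 0.5, 0.75, 1, 1.25, 1.5, 1.75, 2.
f(t) = 4t² - 4: f₀=-4, f₁=-3.75, f₂=-3, f₃=-1.75, f₄=0, f₅=2.25, f₆=5, f₇=8.25, f₈=12.
(h/2)·[f₀ + 2f₁ + 2f₂ + 2f₃ + 2f₄ + 2f₅ + 2f₆ + 2f₇ + f₈] = 0.125·(22) = 2.75.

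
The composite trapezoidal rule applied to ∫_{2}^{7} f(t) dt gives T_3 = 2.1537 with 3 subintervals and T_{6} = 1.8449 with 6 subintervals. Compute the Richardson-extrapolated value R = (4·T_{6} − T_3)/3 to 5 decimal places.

R = (4·T_{6} − T_3) / 3 = (4·1.8449 − 2.1537)/3 = (5.2259)/3 = 1.74197.

1.74197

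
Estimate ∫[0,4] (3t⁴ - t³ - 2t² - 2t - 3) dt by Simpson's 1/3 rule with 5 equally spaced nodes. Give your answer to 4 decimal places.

481.3333

h = (4 − 0)/4 = 1.
Nodes t₀,…,t₄ = 0, 1, 2, 3, 4.
f(t) = 3t⁴ - t³ - 2t² - 2t - 3: f₀=-3, f₁=-5, f₂=25, f₃=189, f₄=661.
(h/3)·[f₀ + 4f₁ + 2f₂ + 4f₃ + f₄] = 0.333333·(1444) = 481.3333.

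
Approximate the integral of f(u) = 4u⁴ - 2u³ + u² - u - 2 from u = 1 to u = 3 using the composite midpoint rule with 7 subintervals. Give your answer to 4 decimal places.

153.0029

h = (3 − 1)/7 = 0.285714.
Midpoints m₁,…,m₇ = 1.142857, 1.428571, 1.714286, 2, 2.285714, 2.571429, 2.857143.
f(m₁)=2.001666, f(m₂)=9.441066, f(m₃)=23.694294, f(m₄)=48, f(m₅)=86.236568, f(m₆)=142.922116, f(m₇)=223.214494.
h·[f(m₁) + f(m₂) + f(m₃) + f(m₄) + f(m₅) + f(m₆) + f(m₇)] = 0.285714·(535.510204) = 153.0029.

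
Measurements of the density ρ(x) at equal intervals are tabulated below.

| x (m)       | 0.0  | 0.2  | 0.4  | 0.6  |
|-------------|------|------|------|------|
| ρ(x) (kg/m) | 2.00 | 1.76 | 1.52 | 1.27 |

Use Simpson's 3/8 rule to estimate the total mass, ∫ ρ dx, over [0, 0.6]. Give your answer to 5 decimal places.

0.98325

h = 0.2, n = 3.
(3h/8)·[y₀ + 3y₁ + 3y₂ + y₃] = 0.075·(13.11) = 0.98325.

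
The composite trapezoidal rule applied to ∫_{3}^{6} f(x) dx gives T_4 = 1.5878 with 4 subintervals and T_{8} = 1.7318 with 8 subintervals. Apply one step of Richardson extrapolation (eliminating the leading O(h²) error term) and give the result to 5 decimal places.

R = (4·T_{8} − T_4) / 3 = (4·1.7318 − 1.5878)/3 = (5.3394)/3 = 1.77980.

1.77980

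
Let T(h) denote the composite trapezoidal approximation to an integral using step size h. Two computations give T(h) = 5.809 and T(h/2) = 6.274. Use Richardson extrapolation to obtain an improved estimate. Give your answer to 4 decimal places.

R = (4·T(h/2) − T(h)) / 3 = (4·6.274 − 5.809)/3 = (19.287)/3 = 6.4290.

6.4290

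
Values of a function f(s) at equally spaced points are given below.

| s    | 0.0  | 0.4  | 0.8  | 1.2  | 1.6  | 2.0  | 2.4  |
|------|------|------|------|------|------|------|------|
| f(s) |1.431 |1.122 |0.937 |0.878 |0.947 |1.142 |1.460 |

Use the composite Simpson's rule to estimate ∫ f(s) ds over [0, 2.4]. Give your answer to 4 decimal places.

h = 0.4, n = 6.
(h/3)·[y₀ + 4y₁ + 2y₂ + 4y₃ + 2y₄ + 4y₅ + y₆] = 0.133333·(19.227) = 2.5636.

2.5636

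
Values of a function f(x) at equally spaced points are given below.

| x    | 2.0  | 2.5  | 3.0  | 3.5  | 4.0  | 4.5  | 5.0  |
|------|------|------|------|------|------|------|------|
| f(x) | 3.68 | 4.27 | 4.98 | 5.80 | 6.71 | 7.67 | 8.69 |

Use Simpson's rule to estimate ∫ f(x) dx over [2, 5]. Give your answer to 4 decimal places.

17.7850

h = 0.5, n = 6.
(h/3)·[y₀ + 4y₁ + 2y₂ + 4y₃ + 2y₄ + 4y₅ + y₆] = 0.166667·(106.71) = 17.7850.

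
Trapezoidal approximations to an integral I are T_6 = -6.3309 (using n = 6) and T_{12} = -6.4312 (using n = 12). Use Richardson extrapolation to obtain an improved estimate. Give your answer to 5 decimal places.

-6.46463

R = (4·T_{12} − T_6) / 3 = (4·(-6.4312) − (-6.3309))/3 = (-19.3939)/3 = -6.46463.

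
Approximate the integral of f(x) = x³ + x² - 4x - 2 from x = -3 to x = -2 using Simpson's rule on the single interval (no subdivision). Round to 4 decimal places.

S = (b−a)/6 · [f(-3) + 4f(-2.5) + f(-2)] = 0.166667·[(-8) + 4·(-1.375) + 2] = -1.9167.

-1.9167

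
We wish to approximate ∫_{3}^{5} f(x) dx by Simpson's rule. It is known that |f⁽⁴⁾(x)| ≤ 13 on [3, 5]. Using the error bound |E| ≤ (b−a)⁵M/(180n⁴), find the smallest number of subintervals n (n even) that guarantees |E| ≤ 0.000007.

24

Need 416/(180n⁴) ≤ 0.000007.
n⁴ ≥ 416/(180·0.000007) = 330159 ⇒ n ≥ 23.9707, so the smallest even n is 24. (n must be even for Simpson's rule.)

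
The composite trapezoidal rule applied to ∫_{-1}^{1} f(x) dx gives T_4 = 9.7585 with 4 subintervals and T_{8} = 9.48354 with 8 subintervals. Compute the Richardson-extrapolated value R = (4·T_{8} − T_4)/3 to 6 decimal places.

9.391887

R = (4·T_{8} − T_4) / 3 = (4·9.48354 − 9.7585)/3 = (28.17566)/3 = 9.391887.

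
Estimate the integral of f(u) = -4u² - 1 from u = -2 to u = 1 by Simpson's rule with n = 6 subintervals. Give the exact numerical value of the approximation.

h = (1 − (-2))/6 = 0.5.
Nodes u₀,…,u₆ = -2, -1.5, -1, -0.5, 0, 0.5, 1.
f(u) = -4u² - 1: f₀=-17, f₁=-10, f₂=-5, f₃=-2, f₄=-1, f₅=-2, f₆=-5.
(h/3)·[f₀ + 4f₁ + 2f₂ + 4f₃ + 2f₄ + 4f₅ + f₆] = 0.166667·(-90) = -15.

-15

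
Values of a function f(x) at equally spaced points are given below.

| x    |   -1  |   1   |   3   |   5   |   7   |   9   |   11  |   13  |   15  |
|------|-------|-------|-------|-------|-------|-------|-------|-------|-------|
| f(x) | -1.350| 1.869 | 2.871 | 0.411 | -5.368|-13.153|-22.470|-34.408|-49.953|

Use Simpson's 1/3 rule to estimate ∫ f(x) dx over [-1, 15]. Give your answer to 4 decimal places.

h = 2, n = 8.
(h/3)·[y₀ + 4y₁ + 2y₂ + 4y₃ + 2y₄ + 4y₅ + 2y₆ + 4y₇ + y₈] = 0.666667·(-282.361) = -188.2407.

-188.2407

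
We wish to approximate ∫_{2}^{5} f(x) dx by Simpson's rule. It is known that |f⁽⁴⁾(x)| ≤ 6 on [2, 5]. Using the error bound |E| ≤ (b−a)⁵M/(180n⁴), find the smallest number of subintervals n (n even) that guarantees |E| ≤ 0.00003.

24

Need 1458/(180n⁴) ≤ 0.00003.
n⁴ ≥ 1458/(180·0.00003) = 270000 ⇒ n ≥ 22.7951, so the smallest even n is 24. (n must be even for Simpson's rule.)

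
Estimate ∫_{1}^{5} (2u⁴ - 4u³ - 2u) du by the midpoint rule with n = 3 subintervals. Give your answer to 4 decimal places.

h = (5 − 1)/3 = 1.333333.
Midpoints m₁,…,m₃ = 1.666667, 3, 4.333333.
f(m₁)=-6.419753, f(m₂)=48, f(m₃)=371.061728.
h·[f(m₁) + f(m₂) + f(m₃)] = 1.333333·(412.641975) = 550.1893.

550.1893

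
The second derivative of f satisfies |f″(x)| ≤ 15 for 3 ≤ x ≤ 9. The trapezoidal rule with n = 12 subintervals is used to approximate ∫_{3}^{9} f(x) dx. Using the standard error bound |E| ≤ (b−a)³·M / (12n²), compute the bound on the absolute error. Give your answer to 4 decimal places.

1.8750

|E| ≤ (6)³·15 / (12·12²) = 3240/1728 = 1.8750.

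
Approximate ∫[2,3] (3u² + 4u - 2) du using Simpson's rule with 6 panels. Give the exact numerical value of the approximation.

h = (3 − 2)/6 = 0.166667.
Nodes u₀,…,u₆ = 2, 2.166667, 2.333333, 2.5, 2.666667, 2.833333, 3.
f(u) = 3u² + 4u - 2: f₀=18, f₁=20.75, f₂=23.666667, f₃=26.75, f₄=30, f₅=33.416667, f₆=37.
(h/3)·[f₀ + 4f₁ + 2f₂ + 4f₃ + 2f₄ + 4f₅ + f₆] = 0.055556·(486) = 27.

27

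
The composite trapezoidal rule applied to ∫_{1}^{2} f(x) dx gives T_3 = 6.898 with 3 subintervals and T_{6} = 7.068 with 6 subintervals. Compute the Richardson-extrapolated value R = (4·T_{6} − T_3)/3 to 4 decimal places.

R = (4·T_{6} − T_3) / 3 = (4·7.068 − 6.898)/3 = (21.374)/3 = 7.1247.

7.1247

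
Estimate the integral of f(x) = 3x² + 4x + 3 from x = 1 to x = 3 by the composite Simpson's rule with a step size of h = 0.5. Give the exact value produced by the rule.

h = (3 − 1)/4 = 0.5.
Nodes x₀,…,x₄ = 1, 1.5, 2, 2.5, 3.
f(x) = 3x² + 4x + 3: f₀=10, f₁=15.75, f₂=23, f₃=31.75, f₄=42.
(h/3)·[f₀ + 4f₁ + 2f₂ + 4f₃ + f₄] = 0.166667·(288) = 48.

48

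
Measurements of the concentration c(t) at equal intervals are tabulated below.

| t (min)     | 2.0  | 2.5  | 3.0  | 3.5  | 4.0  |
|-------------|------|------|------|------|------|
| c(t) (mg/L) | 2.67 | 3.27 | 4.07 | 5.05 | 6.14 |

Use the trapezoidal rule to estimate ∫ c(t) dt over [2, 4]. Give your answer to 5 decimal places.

h = 0.5, n = 4.
(h/2)·[y₀ + 2y₁ + 2y₂ + 2y₃ + y₄] = 0.25·(33.59) = 8.39750.

8.39750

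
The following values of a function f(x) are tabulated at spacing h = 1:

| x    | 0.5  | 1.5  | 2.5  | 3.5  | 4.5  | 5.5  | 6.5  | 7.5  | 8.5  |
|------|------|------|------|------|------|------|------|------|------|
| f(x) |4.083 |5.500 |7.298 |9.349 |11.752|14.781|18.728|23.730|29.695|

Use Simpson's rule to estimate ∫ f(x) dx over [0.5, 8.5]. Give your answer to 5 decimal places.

h = 1, n = 8.
(h/3)·[y₀ + 4y₁ + 2y₂ + 4y₃ + 2y₄ + 4y₅ + 2y₆ + 4y₇ + y₈] = 0.333333·(322.774) = 107.59133.

107.59133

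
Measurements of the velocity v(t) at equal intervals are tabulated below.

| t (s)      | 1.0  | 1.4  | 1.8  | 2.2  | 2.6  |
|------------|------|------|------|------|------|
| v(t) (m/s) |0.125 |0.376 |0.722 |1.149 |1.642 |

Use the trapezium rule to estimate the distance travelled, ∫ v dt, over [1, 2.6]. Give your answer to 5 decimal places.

h = 0.4, n = 4.
(h/2)·[y₀ + 2y₁ + 2y₂ + 2y₃ + y₄] = 0.2·(6.261) = 1.25220.

1.25220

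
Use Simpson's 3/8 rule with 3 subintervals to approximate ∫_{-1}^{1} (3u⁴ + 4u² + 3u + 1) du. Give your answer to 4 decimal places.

h = (1 − (-1))/3 = 0.666667.
Nodes u₀,…,u₃ = -1, -0.333333, 0.333333, 1.
f(u) = 3u⁴ + 4u² + 3u + 1: f₀=5, f₁=0.481481, f₂=2.481481, f₃=11.
(3h/8)·[f₀ + 3f₁ + 3f₂ + f₃] = 0.25·(24.888889) = 6.2222.

6.2222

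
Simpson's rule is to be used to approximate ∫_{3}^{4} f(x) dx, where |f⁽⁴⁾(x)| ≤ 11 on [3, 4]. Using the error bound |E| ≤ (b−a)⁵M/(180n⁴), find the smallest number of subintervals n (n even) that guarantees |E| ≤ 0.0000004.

20

Need 11/(180n⁴) ≤ 0.0000004.
n⁴ ≥ 11/(180·0.0000004) = 152778 ⇒ n ≥ 19.7704, so the smallest even n is 20. (n must be even for Simpson's rule.)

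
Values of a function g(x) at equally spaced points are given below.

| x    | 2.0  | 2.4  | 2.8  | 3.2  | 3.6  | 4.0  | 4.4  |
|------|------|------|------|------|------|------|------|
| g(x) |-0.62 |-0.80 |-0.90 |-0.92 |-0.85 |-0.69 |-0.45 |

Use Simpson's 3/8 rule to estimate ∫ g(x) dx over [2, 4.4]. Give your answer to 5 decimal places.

-1.89450

h = 0.4, n = 6.
(3h/8)·[y₀ + 3y₁ + 3y₂ + 2y₃ + 3y₄ + 3y₅ + y₆] = 0.15·(-12.63) = -1.89450.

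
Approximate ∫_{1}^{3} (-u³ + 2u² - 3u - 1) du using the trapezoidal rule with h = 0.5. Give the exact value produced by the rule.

-17

h = (3 − 1)/4 = 0.5.
Nodes u₀,…,u₄ = 1, 1.5, 2, 2.5, 3.
f(u) = -u³ + 2u² - 3u - 1: f₀=-3, f₁=-4.375, f₂=-7, f₃=-11.625, f₄=-19.
(h/2)·[f₀ + 2f₁ + 2f₂ + 2f₃ + f₄] = 0.25·(-68) = -17.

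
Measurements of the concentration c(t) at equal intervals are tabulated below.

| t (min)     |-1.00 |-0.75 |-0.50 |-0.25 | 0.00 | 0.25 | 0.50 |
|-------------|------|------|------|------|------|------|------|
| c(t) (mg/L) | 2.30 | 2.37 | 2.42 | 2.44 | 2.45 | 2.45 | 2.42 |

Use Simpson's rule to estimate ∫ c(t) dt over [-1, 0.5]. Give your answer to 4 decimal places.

3.6250

h = 0.25, n = 6.
(h/3)·[y₀ + 4y₁ + 2y₂ + 4y₃ + 2y₄ + 4y₅ + y₆] = 0.083333·(43.50) = 3.6250.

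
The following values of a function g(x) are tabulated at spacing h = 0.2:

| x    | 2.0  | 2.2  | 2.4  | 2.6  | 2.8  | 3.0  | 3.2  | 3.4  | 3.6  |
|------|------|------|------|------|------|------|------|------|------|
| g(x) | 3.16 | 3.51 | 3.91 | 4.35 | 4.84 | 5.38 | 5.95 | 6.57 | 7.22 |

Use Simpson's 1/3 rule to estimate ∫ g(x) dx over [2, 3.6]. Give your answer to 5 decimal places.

h = 0.2, n = 8.
(h/3)·[y₀ + 4y₁ + 2y₂ + 4y₃ + 2y₄ + 4y₅ + 2y₆ + 4y₇ + y₈] = 0.066667·(119.02) = 7.93467.

7.93467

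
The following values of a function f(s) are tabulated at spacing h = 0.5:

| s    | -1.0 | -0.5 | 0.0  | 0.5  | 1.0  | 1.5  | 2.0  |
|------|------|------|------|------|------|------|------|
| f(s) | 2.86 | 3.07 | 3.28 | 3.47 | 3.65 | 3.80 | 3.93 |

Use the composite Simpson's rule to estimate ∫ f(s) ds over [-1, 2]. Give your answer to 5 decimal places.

10.33500

h = 0.5, n = 6.
(h/3)·[y₀ + 4y₁ + 2y₂ + 4y₃ + 2y₄ + 4y₅ + y₆] = 0.166667·(62.01) = 10.33500.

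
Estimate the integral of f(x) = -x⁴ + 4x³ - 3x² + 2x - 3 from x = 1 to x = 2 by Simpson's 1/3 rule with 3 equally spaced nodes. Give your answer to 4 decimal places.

1.7917

h = (2 − 1)/2 = 0.5.
Nodes x₀,…,x₂ = 1, 1.5, 2.
f(x) = -x⁴ + 4x³ - 3x² + 2x - 3: f₀=-1, f₁=1.6875, f₂=5.
(h/3)·[f₀ + 4f₁ + f₂] = 0.166667·(10.75) = 1.7917.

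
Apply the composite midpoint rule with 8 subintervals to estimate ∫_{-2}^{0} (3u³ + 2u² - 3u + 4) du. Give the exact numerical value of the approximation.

7.40625

h = (0 − (-2))/8 = 0.25.
Midpoints m₁,…,m₈ = -1.875, -1.625, -1.375, -1.125, -0.875, -0.625, -0.375, -0.125.
f(m₁)=-3.119140625, f(m₂)=1.283203125, f(m₃)=4.107421875, f(m₄)=5.634765625, f(m₅)=6.146484375, f(m₆)=5.923828125, f(m₇)=5.248046875, f(m₈)=4.400390625.
h·[f(m₁) + f(m₂) + f(m₃) + f(m₄) + f(m₅) + f(m₆) + f(m₇) + f(m₈)] = 0.25·(29.625) = 7.40625.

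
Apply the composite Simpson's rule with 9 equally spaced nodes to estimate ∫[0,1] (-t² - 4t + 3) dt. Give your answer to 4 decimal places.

h = (1 − 0)/8 = 0.125.
Nodes t₀,…,t₈ = 0, 0.125, 0.25, 0.375, 0.5, 0.625, 0.75, 0.875, 1.
f(t) = -t² - 4t + 3: f₀=3, f₁=2.484375, f₂=1.9375, f₃=1.359375, f₄=0.75, f₅=0.109375, f₆=-0.5625, f₇=-1.265625, f₈=-2.
(h/3)·[f₀ + 4f₁ + 2f₂ + 4f₃ + 2f₄ + 4f₅ + 2f₆ + 4f₇ + f₈] = 0.041667·(16) = 0.6667.

0.6667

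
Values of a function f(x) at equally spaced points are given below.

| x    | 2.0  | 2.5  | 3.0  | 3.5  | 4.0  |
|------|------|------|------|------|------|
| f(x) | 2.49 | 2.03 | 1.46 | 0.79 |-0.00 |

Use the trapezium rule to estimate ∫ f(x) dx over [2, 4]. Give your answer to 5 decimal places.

2.76250

h = 0.5, n = 4.
(h/2)·[y₀ + 2y₁ + 2y₂ + 2y₃ + y₄] = 0.25·(11.05) = 2.76250.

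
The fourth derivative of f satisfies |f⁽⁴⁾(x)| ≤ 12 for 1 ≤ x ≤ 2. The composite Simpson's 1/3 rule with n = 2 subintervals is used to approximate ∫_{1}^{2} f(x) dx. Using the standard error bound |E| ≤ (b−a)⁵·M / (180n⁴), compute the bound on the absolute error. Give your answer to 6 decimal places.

0.004167

|E| ≤ (1)⁵·12 / (180·2⁴) = 12/2880 = 0.004167.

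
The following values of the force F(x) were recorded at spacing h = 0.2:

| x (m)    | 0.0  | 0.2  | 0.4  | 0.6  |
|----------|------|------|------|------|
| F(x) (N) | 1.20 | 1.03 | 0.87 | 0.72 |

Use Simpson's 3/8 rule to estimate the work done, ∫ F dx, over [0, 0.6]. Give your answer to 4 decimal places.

h = 0.2, n = 3.
(3h/8)·[y₀ + 3y₁ + 3y₂ + y₃] = 0.075·(7.62) = 0.5715.

0.5715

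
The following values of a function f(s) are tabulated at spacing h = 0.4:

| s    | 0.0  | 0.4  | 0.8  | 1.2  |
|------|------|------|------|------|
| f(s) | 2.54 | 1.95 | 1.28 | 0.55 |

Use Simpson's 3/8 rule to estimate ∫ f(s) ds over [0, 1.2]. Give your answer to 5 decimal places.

h = 0.4, n = 3.
(3h/8)·[y₀ + 3y₁ + 3y₂ + y₃] = 0.15·(12.78) = 1.91700.

1.91700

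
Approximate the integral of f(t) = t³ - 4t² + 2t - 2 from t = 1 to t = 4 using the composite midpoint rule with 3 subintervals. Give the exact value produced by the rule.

h = (4 − 1)/3 = 1.
Midpoints m₁,…,m₃ = 1.5, 2.5, 3.5.
f(m₁)=-4.625, f(m₂)=-6.375, f(m₃)=-1.125.
h·[f(m₁) + f(m₂) + f(m₃)] = 1·(-12.125) = -12.125.

-12.125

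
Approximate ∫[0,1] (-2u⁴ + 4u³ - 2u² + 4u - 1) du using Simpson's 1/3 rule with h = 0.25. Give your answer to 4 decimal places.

0.9323

h = (1 − 0)/4 = 0.25.
Nodes u₀,…,u₄ = 0, 0.25, 0.5, 0.75, 1.
f(u) = -2u⁴ + 4u³ - 2u² + 4u - 1: f₀=-1, f₁=-0.0703125, f₂=0.875, f₃=1.9296875, f₄=3.
(h/3)·[f₀ + 4f₁ + 2f₂ + 4f₃ + f₄] = 0.083333·(11.1875) = 0.9323.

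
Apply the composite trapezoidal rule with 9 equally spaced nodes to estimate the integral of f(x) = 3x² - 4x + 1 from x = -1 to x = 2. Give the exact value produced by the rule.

6.2109375

h = (2 − (-1))/8 = 0.375.
Nodes x₀,…,x₈ = -1, -0.625, -0.25, 0.125, 0.5, 0.875, 1.25, 1.625, 2.
f(x) = 3x² - 4x + 1: f₀=8, f₁=4.671875, f₂=2.1875, f₃=0.546875, f₄=-0.25, f₅=-0.203125, f₆=0.6875, f₇=2.421875, f₈=5.
(h/2)·[f₀ + 2f₁ + 2f₂ + 2f₃ + 2f₄ + 2f₅ + 2f₆ + 2f₇ + f₈] = 0.1875·(33.125) = 6.2109375.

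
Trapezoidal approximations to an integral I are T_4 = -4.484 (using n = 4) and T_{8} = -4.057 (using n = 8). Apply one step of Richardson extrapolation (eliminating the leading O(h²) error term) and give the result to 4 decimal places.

R = (4·T_{8} − T_4) / 3 = (4·(-4.057) − (-4.484))/3 = (-11.744)/3 = -3.9147.

-3.9147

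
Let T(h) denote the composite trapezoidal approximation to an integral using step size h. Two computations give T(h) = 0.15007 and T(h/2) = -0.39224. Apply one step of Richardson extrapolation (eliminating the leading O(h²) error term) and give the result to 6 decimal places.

-0.573010

R = (4·T(h/2) − T(h)) / 3 = (4·(-0.39224) − 0.15007)/3 = (-1.71903)/3 = -0.573010.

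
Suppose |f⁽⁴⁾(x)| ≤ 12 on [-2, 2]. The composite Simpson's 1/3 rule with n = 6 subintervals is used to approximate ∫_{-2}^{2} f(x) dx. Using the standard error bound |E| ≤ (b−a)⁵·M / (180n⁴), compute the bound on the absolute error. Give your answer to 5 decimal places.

0.05267

|E| ≤ (4)⁵·12 / (180·6⁴) = 12288/233280 = 0.05267.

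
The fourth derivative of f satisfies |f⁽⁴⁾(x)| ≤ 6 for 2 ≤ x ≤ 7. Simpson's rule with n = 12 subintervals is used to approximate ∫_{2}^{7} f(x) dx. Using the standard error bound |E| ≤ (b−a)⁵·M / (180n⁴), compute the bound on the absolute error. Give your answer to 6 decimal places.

0.005023

|E| ≤ (5)⁵·6 / (180·12⁴) = 18750/3732480 = 0.005023.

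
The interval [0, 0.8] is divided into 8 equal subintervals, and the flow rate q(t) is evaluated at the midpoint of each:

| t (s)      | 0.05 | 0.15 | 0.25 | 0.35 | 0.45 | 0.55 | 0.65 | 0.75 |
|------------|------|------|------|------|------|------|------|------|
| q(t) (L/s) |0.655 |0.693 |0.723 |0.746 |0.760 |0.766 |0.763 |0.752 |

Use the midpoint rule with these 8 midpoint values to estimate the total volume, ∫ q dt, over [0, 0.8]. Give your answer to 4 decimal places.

0.5858

h = 0.1, n = 8.
h·[y(m₁) + y(m₂) + y(m₃) + y(m₄) + y(m₅) + y(m₆) + y(m₇) + y(m₈)] = 0.1·(5.858) = 0.5858.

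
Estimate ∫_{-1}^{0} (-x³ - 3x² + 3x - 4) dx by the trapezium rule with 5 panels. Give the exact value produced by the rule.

h = (0 − (-1))/5 = 0.2.
Nodes x₀,…,x₅ = -1, -0.8, -0.6, -0.4, -0.2, 0.
f(x) = -x³ - 3x² + 3x - 4: f₀=-9, f₁=-7.808, f₂=-6.664, f₃=-5.616, f₄=-4.712, f₅=-4.
(h/2)·[f₀ + 2f₁ + 2f₂ + 2f₃ + 2f₄ + f₅] = 0.1·(-62.6) = -6.26.

-6.26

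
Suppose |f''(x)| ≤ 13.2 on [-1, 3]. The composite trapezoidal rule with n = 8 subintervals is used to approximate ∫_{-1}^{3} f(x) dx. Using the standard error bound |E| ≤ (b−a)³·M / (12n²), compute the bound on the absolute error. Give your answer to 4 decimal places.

1.1000

|E| ≤ (4)³·13.2 / (12·8²) = 844.8/768 = 1.1000.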